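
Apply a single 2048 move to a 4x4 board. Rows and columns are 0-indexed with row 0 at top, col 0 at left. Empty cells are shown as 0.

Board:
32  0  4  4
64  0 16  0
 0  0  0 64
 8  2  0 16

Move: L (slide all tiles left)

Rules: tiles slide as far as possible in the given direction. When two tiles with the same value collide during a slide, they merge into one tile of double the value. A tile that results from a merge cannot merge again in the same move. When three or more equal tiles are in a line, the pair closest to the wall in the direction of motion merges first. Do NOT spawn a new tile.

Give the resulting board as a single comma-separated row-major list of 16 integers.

Answer: 32, 8, 0, 0, 64, 16, 0, 0, 64, 0, 0, 0, 8, 2, 16, 0

Derivation:
Slide left:
row 0: [32, 0, 4, 4] -> [32, 8, 0, 0]
row 1: [64, 0, 16, 0] -> [64, 16, 0, 0]
row 2: [0, 0, 0, 64] -> [64, 0, 0, 0]
row 3: [8, 2, 0, 16] -> [8, 2, 16, 0]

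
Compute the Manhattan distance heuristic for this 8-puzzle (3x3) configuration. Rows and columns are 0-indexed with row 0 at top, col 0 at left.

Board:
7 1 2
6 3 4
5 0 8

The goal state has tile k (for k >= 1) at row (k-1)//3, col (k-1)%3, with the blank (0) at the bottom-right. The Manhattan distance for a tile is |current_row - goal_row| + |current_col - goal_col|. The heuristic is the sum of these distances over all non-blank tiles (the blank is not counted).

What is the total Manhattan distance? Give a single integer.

Tile 7: (0,0)->(2,0) = 2
Tile 1: (0,1)->(0,0) = 1
Tile 2: (0,2)->(0,1) = 1
Tile 6: (1,0)->(1,2) = 2
Tile 3: (1,1)->(0,2) = 2
Tile 4: (1,2)->(1,0) = 2
Tile 5: (2,0)->(1,1) = 2
Tile 8: (2,2)->(2,1) = 1
Sum: 2 + 1 + 1 + 2 + 2 + 2 + 2 + 1 = 13

Answer: 13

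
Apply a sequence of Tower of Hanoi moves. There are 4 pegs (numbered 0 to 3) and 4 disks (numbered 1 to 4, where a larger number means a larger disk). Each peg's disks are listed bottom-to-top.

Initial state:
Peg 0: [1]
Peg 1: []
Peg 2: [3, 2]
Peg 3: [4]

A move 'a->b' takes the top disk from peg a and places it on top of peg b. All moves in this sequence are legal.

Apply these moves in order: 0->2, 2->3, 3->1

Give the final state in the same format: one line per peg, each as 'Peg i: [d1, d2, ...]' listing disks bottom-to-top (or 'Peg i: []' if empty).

After move 1 (0->2):
Peg 0: []
Peg 1: []
Peg 2: [3, 2, 1]
Peg 3: [4]

After move 2 (2->3):
Peg 0: []
Peg 1: []
Peg 2: [3, 2]
Peg 3: [4, 1]

After move 3 (3->1):
Peg 0: []
Peg 1: [1]
Peg 2: [3, 2]
Peg 3: [4]

Answer: Peg 0: []
Peg 1: [1]
Peg 2: [3, 2]
Peg 3: [4]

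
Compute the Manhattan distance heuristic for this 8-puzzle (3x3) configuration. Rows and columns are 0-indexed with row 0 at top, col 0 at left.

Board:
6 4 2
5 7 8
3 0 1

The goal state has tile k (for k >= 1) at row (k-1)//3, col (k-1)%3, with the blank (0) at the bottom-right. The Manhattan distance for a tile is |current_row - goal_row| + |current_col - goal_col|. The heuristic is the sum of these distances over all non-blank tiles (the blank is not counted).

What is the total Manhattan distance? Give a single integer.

Answer: 19

Derivation:
Tile 6: at (0,0), goal (1,2), distance |0-1|+|0-2| = 3
Tile 4: at (0,1), goal (1,0), distance |0-1|+|1-0| = 2
Tile 2: at (0,2), goal (0,1), distance |0-0|+|2-1| = 1
Tile 5: at (1,0), goal (1,1), distance |1-1|+|0-1| = 1
Tile 7: at (1,1), goal (2,0), distance |1-2|+|1-0| = 2
Tile 8: at (1,2), goal (2,1), distance |1-2|+|2-1| = 2
Tile 3: at (2,0), goal (0,2), distance |2-0|+|0-2| = 4
Tile 1: at (2,2), goal (0,0), distance |2-0|+|2-0| = 4
Sum: 3 + 2 + 1 + 1 + 2 + 2 + 4 + 4 = 19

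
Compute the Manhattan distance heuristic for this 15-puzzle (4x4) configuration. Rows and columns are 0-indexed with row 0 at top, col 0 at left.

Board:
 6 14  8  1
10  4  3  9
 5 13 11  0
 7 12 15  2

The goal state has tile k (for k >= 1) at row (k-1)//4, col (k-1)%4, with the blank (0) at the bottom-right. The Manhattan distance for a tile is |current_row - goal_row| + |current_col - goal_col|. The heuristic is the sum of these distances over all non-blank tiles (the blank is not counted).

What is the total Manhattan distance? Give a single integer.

Tile 6: at (0,0), goal (1,1), distance |0-1|+|0-1| = 2
Tile 14: at (0,1), goal (3,1), distance |0-3|+|1-1| = 3
Tile 8: at (0,2), goal (1,3), distance |0-1|+|2-3| = 2
Tile 1: at (0,3), goal (0,0), distance |0-0|+|3-0| = 3
Tile 10: at (1,0), goal (2,1), distance |1-2|+|0-1| = 2
Tile 4: at (1,1), goal (0,3), distance |1-0|+|1-3| = 3
Tile 3: at (1,2), goal (0,2), distance |1-0|+|2-2| = 1
Tile 9: at (1,3), goal (2,0), distance |1-2|+|3-0| = 4
Tile 5: at (2,0), goal (1,0), distance |2-1|+|0-0| = 1
Tile 13: at (2,1), goal (3,0), distance |2-3|+|1-0| = 2
Tile 11: at (2,2), goal (2,2), distance |2-2|+|2-2| = 0
Tile 7: at (3,0), goal (1,2), distance |3-1|+|0-2| = 4
Tile 12: at (3,1), goal (2,3), distance |3-2|+|1-3| = 3
Tile 15: at (3,2), goal (3,2), distance |3-3|+|2-2| = 0
Tile 2: at (3,3), goal (0,1), distance |3-0|+|3-1| = 5
Sum: 2 + 3 + 2 + 3 + 2 + 3 + 1 + 4 + 1 + 2 + 0 + 4 + 3 + 0 + 5 = 35

Answer: 35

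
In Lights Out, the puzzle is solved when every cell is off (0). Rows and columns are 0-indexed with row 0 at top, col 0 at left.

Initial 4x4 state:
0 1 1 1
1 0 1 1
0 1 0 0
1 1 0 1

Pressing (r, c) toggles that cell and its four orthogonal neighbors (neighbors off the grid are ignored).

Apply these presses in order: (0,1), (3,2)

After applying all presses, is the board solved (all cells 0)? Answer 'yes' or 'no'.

Answer: no

Derivation:
After press 1 at (0,1):
1 0 0 1
1 1 1 1
0 1 0 0
1 1 0 1

After press 2 at (3,2):
1 0 0 1
1 1 1 1
0 1 1 0
1 0 1 0

Lights still on: 10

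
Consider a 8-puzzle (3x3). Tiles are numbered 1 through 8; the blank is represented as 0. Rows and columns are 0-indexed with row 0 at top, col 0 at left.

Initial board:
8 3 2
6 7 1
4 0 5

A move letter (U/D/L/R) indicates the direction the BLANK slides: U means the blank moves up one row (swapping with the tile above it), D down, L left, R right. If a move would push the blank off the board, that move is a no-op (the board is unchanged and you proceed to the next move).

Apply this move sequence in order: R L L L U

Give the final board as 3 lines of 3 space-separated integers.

After move 1 (R):
8 3 2
6 7 1
4 5 0

After move 2 (L):
8 3 2
6 7 1
4 0 5

After move 3 (L):
8 3 2
6 7 1
0 4 5

After move 4 (L):
8 3 2
6 7 1
0 4 5

After move 5 (U):
8 3 2
0 7 1
6 4 5

Answer: 8 3 2
0 7 1
6 4 5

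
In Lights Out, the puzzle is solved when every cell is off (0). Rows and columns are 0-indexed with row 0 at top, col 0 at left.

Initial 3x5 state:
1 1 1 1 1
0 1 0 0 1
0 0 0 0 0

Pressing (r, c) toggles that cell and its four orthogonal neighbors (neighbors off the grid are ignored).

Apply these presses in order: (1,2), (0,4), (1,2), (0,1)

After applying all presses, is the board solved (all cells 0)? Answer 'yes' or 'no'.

Answer: yes

Derivation:
After press 1 at (1,2):
1 1 0 1 1
0 0 1 1 1
0 0 1 0 0

After press 2 at (0,4):
1 1 0 0 0
0 0 1 1 0
0 0 1 0 0

After press 3 at (1,2):
1 1 1 0 0
0 1 0 0 0
0 0 0 0 0

After press 4 at (0,1):
0 0 0 0 0
0 0 0 0 0
0 0 0 0 0

Lights still on: 0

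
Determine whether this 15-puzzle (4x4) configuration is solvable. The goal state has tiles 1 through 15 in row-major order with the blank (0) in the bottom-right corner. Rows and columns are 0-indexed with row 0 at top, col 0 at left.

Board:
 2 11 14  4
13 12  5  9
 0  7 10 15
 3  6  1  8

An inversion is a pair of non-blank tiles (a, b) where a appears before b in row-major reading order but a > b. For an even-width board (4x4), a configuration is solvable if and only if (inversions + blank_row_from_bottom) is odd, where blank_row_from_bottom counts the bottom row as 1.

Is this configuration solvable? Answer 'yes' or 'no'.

Answer: no

Derivation:
Inversions: 60
Blank is in row 2 (0-indexed from top), which is row 2 counting from the bottom (bottom = 1).
60 + 2 = 62, which is even, so the puzzle is not solvable.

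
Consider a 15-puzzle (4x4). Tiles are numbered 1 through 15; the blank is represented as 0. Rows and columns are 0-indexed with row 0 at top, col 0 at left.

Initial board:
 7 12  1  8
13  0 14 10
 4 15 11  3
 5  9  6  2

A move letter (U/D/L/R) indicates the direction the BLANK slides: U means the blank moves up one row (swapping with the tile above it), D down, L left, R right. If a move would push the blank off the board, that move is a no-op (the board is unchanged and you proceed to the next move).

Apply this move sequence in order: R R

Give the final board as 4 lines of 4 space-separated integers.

Answer:  7 12  1  8
13 14 10  0
 4 15 11  3
 5  9  6  2

Derivation:
After move 1 (R):
 7 12  1  8
13 14  0 10
 4 15 11  3
 5  9  6  2

After move 2 (R):
 7 12  1  8
13 14 10  0
 4 15 11  3
 5  9  6  2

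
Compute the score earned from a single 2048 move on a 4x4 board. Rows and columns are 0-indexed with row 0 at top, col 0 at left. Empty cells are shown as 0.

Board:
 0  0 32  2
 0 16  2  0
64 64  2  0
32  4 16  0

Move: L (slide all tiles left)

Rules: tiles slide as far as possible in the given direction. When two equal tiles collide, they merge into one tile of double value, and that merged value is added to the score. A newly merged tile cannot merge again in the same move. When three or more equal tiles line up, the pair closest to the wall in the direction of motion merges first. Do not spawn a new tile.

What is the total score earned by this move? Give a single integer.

Answer: 128

Derivation:
Slide left:
row 0: [0, 0, 32, 2] -> [32, 2, 0, 0]  score +0 (running 0)
row 1: [0, 16, 2, 0] -> [16, 2, 0, 0]  score +0 (running 0)
row 2: [64, 64, 2, 0] -> [128, 2, 0, 0]  score +128 (running 128)
row 3: [32, 4, 16, 0] -> [32, 4, 16, 0]  score +0 (running 128)
Board after move:
 32   2   0   0
 16   2   0   0
128   2   0   0
 32   4  16   0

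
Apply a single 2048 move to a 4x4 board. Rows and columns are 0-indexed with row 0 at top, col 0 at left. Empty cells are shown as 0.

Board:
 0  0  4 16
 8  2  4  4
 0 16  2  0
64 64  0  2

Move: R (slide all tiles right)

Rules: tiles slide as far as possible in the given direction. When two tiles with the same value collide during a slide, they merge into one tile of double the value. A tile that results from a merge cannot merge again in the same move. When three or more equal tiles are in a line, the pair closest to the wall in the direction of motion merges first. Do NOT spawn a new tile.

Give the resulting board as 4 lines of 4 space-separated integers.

Answer:   0   0   4  16
  0   8   2   8
  0   0  16   2
  0   0 128   2

Derivation:
Slide right:
row 0: [0, 0, 4, 16] -> [0, 0, 4, 16]
row 1: [8, 2, 4, 4] -> [0, 8, 2, 8]
row 2: [0, 16, 2, 0] -> [0, 0, 16, 2]
row 3: [64, 64, 0, 2] -> [0, 0, 128, 2]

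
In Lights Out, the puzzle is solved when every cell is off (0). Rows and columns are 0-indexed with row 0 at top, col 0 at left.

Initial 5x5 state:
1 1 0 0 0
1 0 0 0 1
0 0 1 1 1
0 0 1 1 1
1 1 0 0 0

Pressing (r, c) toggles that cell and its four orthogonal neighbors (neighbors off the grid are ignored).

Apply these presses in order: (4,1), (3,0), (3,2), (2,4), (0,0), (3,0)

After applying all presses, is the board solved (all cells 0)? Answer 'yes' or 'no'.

Answer: yes

Derivation:
After press 1 at (4,1):
1 1 0 0 0
1 0 0 0 1
0 0 1 1 1
0 1 1 1 1
0 0 1 0 0

After press 2 at (3,0):
1 1 0 0 0
1 0 0 0 1
1 0 1 1 1
1 0 1 1 1
1 0 1 0 0

After press 3 at (3,2):
1 1 0 0 0
1 0 0 0 1
1 0 0 1 1
1 1 0 0 1
1 0 0 0 0

After press 4 at (2,4):
1 1 0 0 0
1 0 0 0 0
1 0 0 0 0
1 1 0 0 0
1 0 0 0 0

After press 5 at (0,0):
0 0 0 0 0
0 0 0 0 0
1 0 0 0 0
1 1 0 0 0
1 0 0 0 0

After press 6 at (3,0):
0 0 0 0 0
0 0 0 0 0
0 0 0 0 0
0 0 0 0 0
0 0 0 0 0

Lights still on: 0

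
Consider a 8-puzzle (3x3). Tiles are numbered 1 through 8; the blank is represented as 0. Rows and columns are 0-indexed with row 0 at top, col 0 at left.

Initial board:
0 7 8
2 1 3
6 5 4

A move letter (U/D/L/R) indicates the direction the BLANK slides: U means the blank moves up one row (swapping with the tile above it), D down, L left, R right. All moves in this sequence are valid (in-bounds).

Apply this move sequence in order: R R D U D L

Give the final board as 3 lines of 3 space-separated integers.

After move 1 (R):
7 0 8
2 1 3
6 5 4

After move 2 (R):
7 8 0
2 1 3
6 5 4

After move 3 (D):
7 8 3
2 1 0
6 5 4

After move 4 (U):
7 8 0
2 1 3
6 5 4

After move 5 (D):
7 8 3
2 1 0
6 5 4

After move 6 (L):
7 8 3
2 0 1
6 5 4

Answer: 7 8 3
2 0 1
6 5 4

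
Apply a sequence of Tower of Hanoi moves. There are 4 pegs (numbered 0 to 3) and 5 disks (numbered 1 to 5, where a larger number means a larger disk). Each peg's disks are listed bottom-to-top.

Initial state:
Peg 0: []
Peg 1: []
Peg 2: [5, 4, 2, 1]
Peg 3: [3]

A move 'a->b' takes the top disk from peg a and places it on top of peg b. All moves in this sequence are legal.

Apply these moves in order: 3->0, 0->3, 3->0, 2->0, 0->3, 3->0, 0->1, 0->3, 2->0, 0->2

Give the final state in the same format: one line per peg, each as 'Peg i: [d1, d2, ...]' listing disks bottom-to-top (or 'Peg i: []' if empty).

Answer: Peg 0: []
Peg 1: [1]
Peg 2: [5, 4, 2]
Peg 3: [3]

Derivation:
After move 1 (3->0):
Peg 0: [3]
Peg 1: []
Peg 2: [5, 4, 2, 1]
Peg 3: []

After move 2 (0->3):
Peg 0: []
Peg 1: []
Peg 2: [5, 4, 2, 1]
Peg 3: [3]

After move 3 (3->0):
Peg 0: [3]
Peg 1: []
Peg 2: [5, 4, 2, 1]
Peg 3: []

After move 4 (2->0):
Peg 0: [3, 1]
Peg 1: []
Peg 2: [5, 4, 2]
Peg 3: []

After move 5 (0->3):
Peg 0: [3]
Peg 1: []
Peg 2: [5, 4, 2]
Peg 3: [1]

After move 6 (3->0):
Peg 0: [3, 1]
Peg 1: []
Peg 2: [5, 4, 2]
Peg 3: []

After move 7 (0->1):
Peg 0: [3]
Peg 1: [1]
Peg 2: [5, 4, 2]
Peg 3: []

After move 8 (0->3):
Peg 0: []
Peg 1: [1]
Peg 2: [5, 4, 2]
Peg 3: [3]

After move 9 (2->0):
Peg 0: [2]
Peg 1: [1]
Peg 2: [5, 4]
Peg 3: [3]

After move 10 (0->2):
Peg 0: []
Peg 1: [1]
Peg 2: [5, 4, 2]
Peg 3: [3]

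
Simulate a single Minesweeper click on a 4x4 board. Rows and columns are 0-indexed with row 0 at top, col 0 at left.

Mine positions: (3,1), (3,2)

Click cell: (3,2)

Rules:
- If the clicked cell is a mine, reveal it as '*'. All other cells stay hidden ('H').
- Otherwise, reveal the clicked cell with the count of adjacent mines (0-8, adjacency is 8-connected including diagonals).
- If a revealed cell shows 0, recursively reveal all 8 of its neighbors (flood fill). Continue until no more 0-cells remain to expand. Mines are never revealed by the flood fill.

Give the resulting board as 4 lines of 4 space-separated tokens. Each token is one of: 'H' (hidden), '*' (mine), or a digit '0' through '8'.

H H H H
H H H H
H H H H
H H * H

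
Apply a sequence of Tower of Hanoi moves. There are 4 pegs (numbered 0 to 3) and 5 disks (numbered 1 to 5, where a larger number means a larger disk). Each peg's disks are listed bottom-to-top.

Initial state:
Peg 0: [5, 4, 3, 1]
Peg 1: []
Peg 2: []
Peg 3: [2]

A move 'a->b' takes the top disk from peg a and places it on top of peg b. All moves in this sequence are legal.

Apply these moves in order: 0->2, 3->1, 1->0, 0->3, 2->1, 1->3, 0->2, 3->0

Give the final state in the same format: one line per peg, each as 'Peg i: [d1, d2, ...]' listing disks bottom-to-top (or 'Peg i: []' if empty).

Answer: Peg 0: [5, 4, 1]
Peg 1: []
Peg 2: [3]
Peg 3: [2]

Derivation:
After move 1 (0->2):
Peg 0: [5, 4, 3]
Peg 1: []
Peg 2: [1]
Peg 3: [2]

After move 2 (3->1):
Peg 0: [5, 4, 3]
Peg 1: [2]
Peg 2: [1]
Peg 3: []

After move 3 (1->0):
Peg 0: [5, 4, 3, 2]
Peg 1: []
Peg 2: [1]
Peg 3: []

After move 4 (0->3):
Peg 0: [5, 4, 3]
Peg 1: []
Peg 2: [1]
Peg 3: [2]

After move 5 (2->1):
Peg 0: [5, 4, 3]
Peg 1: [1]
Peg 2: []
Peg 3: [2]

After move 6 (1->3):
Peg 0: [5, 4, 3]
Peg 1: []
Peg 2: []
Peg 3: [2, 1]

After move 7 (0->2):
Peg 0: [5, 4]
Peg 1: []
Peg 2: [3]
Peg 3: [2, 1]

After move 8 (3->0):
Peg 0: [5, 4, 1]
Peg 1: []
Peg 2: [3]
Peg 3: [2]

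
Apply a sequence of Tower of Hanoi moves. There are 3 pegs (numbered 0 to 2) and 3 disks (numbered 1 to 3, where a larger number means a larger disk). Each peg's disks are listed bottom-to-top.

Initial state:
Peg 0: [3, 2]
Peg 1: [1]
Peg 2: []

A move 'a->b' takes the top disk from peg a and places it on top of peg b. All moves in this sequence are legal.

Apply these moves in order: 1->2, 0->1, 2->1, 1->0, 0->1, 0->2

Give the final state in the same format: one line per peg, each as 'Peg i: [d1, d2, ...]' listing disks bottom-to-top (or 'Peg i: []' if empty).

After move 1 (1->2):
Peg 0: [3, 2]
Peg 1: []
Peg 2: [1]

After move 2 (0->1):
Peg 0: [3]
Peg 1: [2]
Peg 2: [1]

After move 3 (2->1):
Peg 0: [3]
Peg 1: [2, 1]
Peg 2: []

After move 4 (1->0):
Peg 0: [3, 1]
Peg 1: [2]
Peg 2: []

After move 5 (0->1):
Peg 0: [3]
Peg 1: [2, 1]
Peg 2: []

After move 6 (0->2):
Peg 0: []
Peg 1: [2, 1]
Peg 2: [3]

Answer: Peg 0: []
Peg 1: [2, 1]
Peg 2: [3]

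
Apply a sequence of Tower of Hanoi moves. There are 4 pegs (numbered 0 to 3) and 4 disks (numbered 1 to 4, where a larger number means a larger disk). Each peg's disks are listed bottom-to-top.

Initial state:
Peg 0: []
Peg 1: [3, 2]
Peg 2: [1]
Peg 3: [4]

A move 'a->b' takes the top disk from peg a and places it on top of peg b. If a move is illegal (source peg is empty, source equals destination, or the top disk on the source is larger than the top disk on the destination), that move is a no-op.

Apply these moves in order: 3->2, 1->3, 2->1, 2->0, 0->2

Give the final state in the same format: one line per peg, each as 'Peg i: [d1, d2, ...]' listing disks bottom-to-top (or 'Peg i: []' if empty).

Answer: Peg 0: []
Peg 1: [3, 1]
Peg 2: []
Peg 3: [4, 2]

Derivation:
After move 1 (3->2):
Peg 0: []
Peg 1: [3, 2]
Peg 2: [1]
Peg 3: [4]

After move 2 (1->3):
Peg 0: []
Peg 1: [3]
Peg 2: [1]
Peg 3: [4, 2]

After move 3 (2->1):
Peg 0: []
Peg 1: [3, 1]
Peg 2: []
Peg 3: [4, 2]

After move 4 (2->0):
Peg 0: []
Peg 1: [3, 1]
Peg 2: []
Peg 3: [4, 2]

After move 5 (0->2):
Peg 0: []
Peg 1: [3, 1]
Peg 2: []
Peg 3: [4, 2]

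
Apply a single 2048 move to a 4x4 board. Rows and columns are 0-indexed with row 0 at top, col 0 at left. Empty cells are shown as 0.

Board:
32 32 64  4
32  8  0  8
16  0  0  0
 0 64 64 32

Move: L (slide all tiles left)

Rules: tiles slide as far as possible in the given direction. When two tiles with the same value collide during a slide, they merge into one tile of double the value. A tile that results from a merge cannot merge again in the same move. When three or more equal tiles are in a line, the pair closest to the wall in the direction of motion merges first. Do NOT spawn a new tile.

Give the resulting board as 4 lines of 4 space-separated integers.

Answer:  64  64   4   0
 32  16   0   0
 16   0   0   0
128  32   0   0

Derivation:
Slide left:
row 0: [32, 32, 64, 4] -> [64, 64, 4, 0]
row 1: [32, 8, 0, 8] -> [32, 16, 0, 0]
row 2: [16, 0, 0, 0] -> [16, 0, 0, 0]
row 3: [0, 64, 64, 32] -> [128, 32, 0, 0]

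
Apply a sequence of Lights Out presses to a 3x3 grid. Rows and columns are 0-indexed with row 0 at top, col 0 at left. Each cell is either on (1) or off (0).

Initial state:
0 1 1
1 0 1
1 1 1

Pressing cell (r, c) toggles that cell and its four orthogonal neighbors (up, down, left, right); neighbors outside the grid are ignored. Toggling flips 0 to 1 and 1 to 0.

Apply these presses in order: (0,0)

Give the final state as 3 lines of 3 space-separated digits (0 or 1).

Answer: 1 0 1
0 0 1
1 1 1

Derivation:
After press 1 at (0,0):
1 0 1
0 0 1
1 1 1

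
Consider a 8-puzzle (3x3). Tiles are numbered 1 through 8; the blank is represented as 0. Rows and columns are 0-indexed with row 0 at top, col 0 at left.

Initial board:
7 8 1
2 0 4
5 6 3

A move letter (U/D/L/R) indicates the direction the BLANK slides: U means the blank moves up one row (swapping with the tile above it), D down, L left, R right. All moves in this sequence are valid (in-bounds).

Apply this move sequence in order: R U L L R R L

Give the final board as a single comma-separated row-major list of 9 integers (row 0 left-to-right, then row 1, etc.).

Answer: 7, 0, 8, 2, 4, 1, 5, 6, 3

Derivation:
After move 1 (R):
7 8 1
2 4 0
5 6 3

After move 2 (U):
7 8 0
2 4 1
5 6 3

After move 3 (L):
7 0 8
2 4 1
5 6 3

After move 4 (L):
0 7 8
2 4 1
5 6 3

After move 5 (R):
7 0 8
2 4 1
5 6 3

After move 6 (R):
7 8 0
2 4 1
5 6 3

After move 7 (L):
7 0 8
2 4 1
5 6 3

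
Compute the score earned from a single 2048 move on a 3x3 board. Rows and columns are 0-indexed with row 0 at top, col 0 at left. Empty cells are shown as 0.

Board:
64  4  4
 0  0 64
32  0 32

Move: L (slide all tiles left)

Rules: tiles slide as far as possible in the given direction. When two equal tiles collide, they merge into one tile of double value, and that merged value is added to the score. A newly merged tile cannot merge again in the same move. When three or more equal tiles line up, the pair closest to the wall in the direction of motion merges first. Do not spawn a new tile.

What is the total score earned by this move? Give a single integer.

Answer: 72

Derivation:
Slide left:
row 0: [64, 4, 4] -> [64, 8, 0]  score +8 (running 8)
row 1: [0, 0, 64] -> [64, 0, 0]  score +0 (running 8)
row 2: [32, 0, 32] -> [64, 0, 0]  score +64 (running 72)
Board after move:
64  8  0
64  0  0
64  0  0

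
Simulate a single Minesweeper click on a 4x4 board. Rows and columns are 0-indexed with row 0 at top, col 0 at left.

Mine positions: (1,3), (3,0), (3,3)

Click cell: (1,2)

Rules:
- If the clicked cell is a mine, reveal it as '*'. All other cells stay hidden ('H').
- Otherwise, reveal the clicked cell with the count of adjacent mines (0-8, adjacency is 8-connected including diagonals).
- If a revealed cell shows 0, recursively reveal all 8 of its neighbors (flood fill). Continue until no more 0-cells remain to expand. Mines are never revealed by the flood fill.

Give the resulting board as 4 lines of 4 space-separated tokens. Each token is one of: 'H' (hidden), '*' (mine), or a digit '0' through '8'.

H H H H
H H 1 H
H H H H
H H H H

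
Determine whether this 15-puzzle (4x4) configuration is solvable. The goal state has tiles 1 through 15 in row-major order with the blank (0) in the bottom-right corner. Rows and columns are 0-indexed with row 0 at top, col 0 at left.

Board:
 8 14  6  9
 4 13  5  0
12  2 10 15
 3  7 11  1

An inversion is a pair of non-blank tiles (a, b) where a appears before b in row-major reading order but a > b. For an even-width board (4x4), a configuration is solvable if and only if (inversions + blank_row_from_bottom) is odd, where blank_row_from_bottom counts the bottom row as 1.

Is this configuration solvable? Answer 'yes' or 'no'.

Answer: no

Derivation:
Inversions: 61
Blank is in row 1 (0-indexed from top), which is row 3 counting from the bottom (bottom = 1).
61 + 3 = 64, which is even, so the puzzle is not solvable.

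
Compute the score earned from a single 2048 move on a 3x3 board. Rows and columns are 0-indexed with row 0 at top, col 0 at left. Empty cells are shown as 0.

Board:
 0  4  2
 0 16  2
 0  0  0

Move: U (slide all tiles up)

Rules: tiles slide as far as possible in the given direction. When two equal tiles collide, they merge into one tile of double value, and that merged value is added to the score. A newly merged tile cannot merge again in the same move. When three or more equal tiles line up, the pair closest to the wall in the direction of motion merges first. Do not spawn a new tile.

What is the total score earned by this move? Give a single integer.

Answer: 4

Derivation:
Slide up:
col 0: [0, 0, 0] -> [0, 0, 0]  score +0 (running 0)
col 1: [4, 16, 0] -> [4, 16, 0]  score +0 (running 0)
col 2: [2, 2, 0] -> [4, 0, 0]  score +4 (running 4)
Board after move:
 0  4  4
 0 16  0
 0  0  0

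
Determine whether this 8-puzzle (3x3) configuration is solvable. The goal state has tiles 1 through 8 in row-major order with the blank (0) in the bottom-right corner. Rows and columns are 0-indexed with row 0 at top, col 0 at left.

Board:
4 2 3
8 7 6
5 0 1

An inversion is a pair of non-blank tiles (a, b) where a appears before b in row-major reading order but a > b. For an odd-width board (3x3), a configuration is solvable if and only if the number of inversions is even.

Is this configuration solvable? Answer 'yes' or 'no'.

Inversions (pairs i<j in row-major order where tile[i] > tile[j] > 0): 15
15 is odd, so the puzzle is not solvable.

Answer: no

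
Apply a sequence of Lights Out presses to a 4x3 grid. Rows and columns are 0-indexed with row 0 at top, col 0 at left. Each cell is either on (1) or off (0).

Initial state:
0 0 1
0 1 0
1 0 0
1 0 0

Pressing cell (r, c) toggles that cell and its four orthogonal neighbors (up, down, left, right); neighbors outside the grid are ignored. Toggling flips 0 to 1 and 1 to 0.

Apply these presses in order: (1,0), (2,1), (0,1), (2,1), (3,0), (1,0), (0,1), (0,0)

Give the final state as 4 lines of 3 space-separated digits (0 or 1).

Answer: 1 1 1
1 1 0
0 0 0
0 1 0

Derivation:
After press 1 at (1,0):
1 0 1
1 0 0
0 0 0
1 0 0

After press 2 at (2,1):
1 0 1
1 1 0
1 1 1
1 1 0

After press 3 at (0,1):
0 1 0
1 0 0
1 1 1
1 1 0

After press 4 at (2,1):
0 1 0
1 1 0
0 0 0
1 0 0

After press 5 at (3,0):
0 1 0
1 1 0
1 0 0
0 1 0

After press 6 at (1,0):
1 1 0
0 0 0
0 0 0
0 1 0

After press 7 at (0,1):
0 0 1
0 1 0
0 0 0
0 1 0

After press 8 at (0,0):
1 1 1
1 1 0
0 0 0
0 1 0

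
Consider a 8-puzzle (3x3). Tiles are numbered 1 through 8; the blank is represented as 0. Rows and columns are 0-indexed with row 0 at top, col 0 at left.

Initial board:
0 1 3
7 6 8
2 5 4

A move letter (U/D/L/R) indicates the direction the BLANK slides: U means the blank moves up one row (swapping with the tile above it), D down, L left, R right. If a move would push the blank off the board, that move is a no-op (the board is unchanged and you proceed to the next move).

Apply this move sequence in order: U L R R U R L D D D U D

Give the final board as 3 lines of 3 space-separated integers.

After move 1 (U):
0 1 3
7 6 8
2 5 4

After move 2 (L):
0 1 3
7 6 8
2 5 4

After move 3 (R):
1 0 3
7 6 8
2 5 4

After move 4 (R):
1 3 0
7 6 8
2 5 4

After move 5 (U):
1 3 0
7 6 8
2 5 4

After move 6 (R):
1 3 0
7 6 8
2 5 4

After move 7 (L):
1 0 3
7 6 8
2 5 4

After move 8 (D):
1 6 3
7 0 8
2 5 4

After move 9 (D):
1 6 3
7 5 8
2 0 4

After move 10 (D):
1 6 3
7 5 8
2 0 4

After move 11 (U):
1 6 3
7 0 8
2 5 4

After move 12 (D):
1 6 3
7 5 8
2 0 4

Answer: 1 6 3
7 5 8
2 0 4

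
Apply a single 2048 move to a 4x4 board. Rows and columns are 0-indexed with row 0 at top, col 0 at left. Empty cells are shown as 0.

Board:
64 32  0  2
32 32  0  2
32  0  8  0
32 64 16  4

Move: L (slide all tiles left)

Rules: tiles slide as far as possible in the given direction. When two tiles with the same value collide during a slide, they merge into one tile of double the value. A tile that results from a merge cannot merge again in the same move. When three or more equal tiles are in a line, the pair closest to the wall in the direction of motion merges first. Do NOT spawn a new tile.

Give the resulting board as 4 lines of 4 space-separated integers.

Slide left:
row 0: [64, 32, 0, 2] -> [64, 32, 2, 0]
row 1: [32, 32, 0, 2] -> [64, 2, 0, 0]
row 2: [32, 0, 8, 0] -> [32, 8, 0, 0]
row 3: [32, 64, 16, 4] -> [32, 64, 16, 4]

Answer: 64 32  2  0
64  2  0  0
32  8  0  0
32 64 16  4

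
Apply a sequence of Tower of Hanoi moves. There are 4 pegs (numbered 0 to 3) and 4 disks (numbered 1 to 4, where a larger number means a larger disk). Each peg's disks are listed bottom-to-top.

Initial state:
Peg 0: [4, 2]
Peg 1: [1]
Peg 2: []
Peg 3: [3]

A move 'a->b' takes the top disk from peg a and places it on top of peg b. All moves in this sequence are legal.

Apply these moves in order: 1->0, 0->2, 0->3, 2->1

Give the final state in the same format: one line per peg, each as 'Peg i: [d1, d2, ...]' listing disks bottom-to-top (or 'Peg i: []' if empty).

Answer: Peg 0: [4]
Peg 1: [1]
Peg 2: []
Peg 3: [3, 2]

Derivation:
After move 1 (1->0):
Peg 0: [4, 2, 1]
Peg 1: []
Peg 2: []
Peg 3: [3]

After move 2 (0->2):
Peg 0: [4, 2]
Peg 1: []
Peg 2: [1]
Peg 3: [3]

After move 3 (0->3):
Peg 0: [4]
Peg 1: []
Peg 2: [1]
Peg 3: [3, 2]

After move 4 (2->1):
Peg 0: [4]
Peg 1: [1]
Peg 2: []
Peg 3: [3, 2]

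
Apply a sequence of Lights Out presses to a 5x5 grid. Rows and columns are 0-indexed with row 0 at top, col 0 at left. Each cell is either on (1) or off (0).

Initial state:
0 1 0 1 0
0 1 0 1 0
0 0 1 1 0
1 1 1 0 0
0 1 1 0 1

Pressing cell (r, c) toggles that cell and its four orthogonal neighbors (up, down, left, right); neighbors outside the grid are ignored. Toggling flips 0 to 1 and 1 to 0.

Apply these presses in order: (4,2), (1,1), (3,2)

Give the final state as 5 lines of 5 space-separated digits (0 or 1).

Answer: 0 0 0 1 0
1 0 1 1 0
0 1 0 1 0
1 0 1 1 0
0 0 1 1 1

Derivation:
After press 1 at (4,2):
0 1 0 1 0
0 1 0 1 0
0 0 1 1 0
1 1 0 0 0
0 0 0 1 1

After press 2 at (1,1):
0 0 0 1 0
1 0 1 1 0
0 1 1 1 0
1 1 0 0 0
0 0 0 1 1

After press 3 at (3,2):
0 0 0 1 0
1 0 1 1 0
0 1 0 1 0
1 0 1 1 0
0 0 1 1 1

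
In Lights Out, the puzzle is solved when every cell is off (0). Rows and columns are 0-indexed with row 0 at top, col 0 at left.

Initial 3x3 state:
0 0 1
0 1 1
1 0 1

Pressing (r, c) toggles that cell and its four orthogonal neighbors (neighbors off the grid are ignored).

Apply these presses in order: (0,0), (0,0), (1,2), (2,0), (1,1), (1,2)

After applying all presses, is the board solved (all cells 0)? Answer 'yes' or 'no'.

Answer: no

Derivation:
After press 1 at (0,0):
1 1 1
1 1 1
1 0 1

After press 2 at (0,0):
0 0 1
0 1 1
1 0 1

After press 3 at (1,2):
0 0 0
0 0 0
1 0 0

After press 4 at (2,0):
0 0 0
1 0 0
0 1 0

After press 5 at (1,1):
0 1 0
0 1 1
0 0 0

After press 6 at (1,2):
0 1 1
0 0 0
0 0 1

Lights still on: 3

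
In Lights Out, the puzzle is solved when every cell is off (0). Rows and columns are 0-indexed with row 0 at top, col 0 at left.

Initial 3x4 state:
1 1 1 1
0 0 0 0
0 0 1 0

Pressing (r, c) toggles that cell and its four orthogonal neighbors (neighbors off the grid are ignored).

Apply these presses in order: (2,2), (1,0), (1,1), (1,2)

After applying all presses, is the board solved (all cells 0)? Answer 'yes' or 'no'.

Answer: no

Derivation:
After press 1 at (2,2):
1 1 1 1
0 0 1 0
0 1 0 1

After press 2 at (1,0):
0 1 1 1
1 1 1 0
1 1 0 1

After press 3 at (1,1):
0 0 1 1
0 0 0 0
1 0 0 1

After press 4 at (1,2):
0 0 0 1
0 1 1 1
1 0 1 1

Lights still on: 7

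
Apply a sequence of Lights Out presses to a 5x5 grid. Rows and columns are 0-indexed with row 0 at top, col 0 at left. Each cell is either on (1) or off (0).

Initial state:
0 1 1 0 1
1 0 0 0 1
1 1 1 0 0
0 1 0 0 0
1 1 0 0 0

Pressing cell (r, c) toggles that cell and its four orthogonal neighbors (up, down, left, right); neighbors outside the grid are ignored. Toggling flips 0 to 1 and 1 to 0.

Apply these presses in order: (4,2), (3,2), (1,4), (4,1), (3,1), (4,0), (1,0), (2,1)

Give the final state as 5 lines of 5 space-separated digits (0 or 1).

Answer: 1 1 1 0 0
0 0 0 1 0
1 1 1 0 1
0 1 1 1 0
1 1 1 1 0

Derivation:
After press 1 at (4,2):
0 1 1 0 1
1 0 0 0 1
1 1 1 0 0
0 1 1 0 0
1 0 1 1 0

After press 2 at (3,2):
0 1 1 0 1
1 0 0 0 1
1 1 0 0 0
0 0 0 1 0
1 0 0 1 0

After press 3 at (1,4):
0 1 1 0 0
1 0 0 1 0
1 1 0 0 1
0 0 0 1 0
1 0 0 1 0

After press 4 at (4,1):
0 1 1 0 0
1 0 0 1 0
1 1 0 0 1
0 1 0 1 0
0 1 1 1 0

After press 5 at (3,1):
0 1 1 0 0
1 0 0 1 0
1 0 0 0 1
1 0 1 1 0
0 0 1 1 0

After press 6 at (4,0):
0 1 1 0 0
1 0 0 1 0
1 0 0 0 1
0 0 1 1 0
1 1 1 1 0

After press 7 at (1,0):
1 1 1 0 0
0 1 0 1 0
0 0 0 0 1
0 0 1 1 0
1 1 1 1 0

After press 8 at (2,1):
1 1 1 0 0
0 0 0 1 0
1 1 1 0 1
0 1 1 1 0
1 1 1 1 0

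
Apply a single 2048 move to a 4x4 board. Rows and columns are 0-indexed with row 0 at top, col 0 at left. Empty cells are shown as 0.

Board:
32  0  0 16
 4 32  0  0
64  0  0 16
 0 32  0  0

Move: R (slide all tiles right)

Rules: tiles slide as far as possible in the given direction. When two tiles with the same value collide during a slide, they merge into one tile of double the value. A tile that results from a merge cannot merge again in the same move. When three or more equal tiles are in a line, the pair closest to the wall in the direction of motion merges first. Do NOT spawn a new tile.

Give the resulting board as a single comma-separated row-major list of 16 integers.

Answer: 0, 0, 32, 16, 0, 0, 4, 32, 0, 0, 64, 16, 0, 0, 0, 32

Derivation:
Slide right:
row 0: [32, 0, 0, 16] -> [0, 0, 32, 16]
row 1: [4, 32, 0, 0] -> [0, 0, 4, 32]
row 2: [64, 0, 0, 16] -> [0, 0, 64, 16]
row 3: [0, 32, 0, 0] -> [0, 0, 0, 32]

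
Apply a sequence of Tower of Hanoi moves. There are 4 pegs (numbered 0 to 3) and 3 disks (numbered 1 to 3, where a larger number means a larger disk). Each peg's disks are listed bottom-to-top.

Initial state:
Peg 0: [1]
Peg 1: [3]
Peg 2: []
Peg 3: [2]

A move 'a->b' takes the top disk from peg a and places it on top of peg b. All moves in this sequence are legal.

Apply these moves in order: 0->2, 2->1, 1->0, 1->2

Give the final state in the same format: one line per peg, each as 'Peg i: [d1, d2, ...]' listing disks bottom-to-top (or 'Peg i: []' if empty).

Answer: Peg 0: [1]
Peg 1: []
Peg 2: [3]
Peg 3: [2]

Derivation:
After move 1 (0->2):
Peg 0: []
Peg 1: [3]
Peg 2: [1]
Peg 3: [2]

After move 2 (2->1):
Peg 0: []
Peg 1: [3, 1]
Peg 2: []
Peg 3: [2]

After move 3 (1->0):
Peg 0: [1]
Peg 1: [3]
Peg 2: []
Peg 3: [2]

After move 4 (1->2):
Peg 0: [1]
Peg 1: []
Peg 2: [3]
Peg 3: [2]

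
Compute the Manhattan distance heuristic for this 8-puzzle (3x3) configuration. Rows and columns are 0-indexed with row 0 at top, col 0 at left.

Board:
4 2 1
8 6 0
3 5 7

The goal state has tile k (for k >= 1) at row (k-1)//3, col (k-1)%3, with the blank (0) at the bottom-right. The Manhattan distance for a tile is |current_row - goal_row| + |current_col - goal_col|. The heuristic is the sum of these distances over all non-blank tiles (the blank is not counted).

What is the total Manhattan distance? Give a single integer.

Tile 4: at (0,0), goal (1,0), distance |0-1|+|0-0| = 1
Tile 2: at (0,1), goal (0,1), distance |0-0|+|1-1| = 0
Tile 1: at (0,2), goal (0,0), distance |0-0|+|2-0| = 2
Tile 8: at (1,0), goal (2,1), distance |1-2|+|0-1| = 2
Tile 6: at (1,1), goal (1,2), distance |1-1|+|1-2| = 1
Tile 3: at (2,0), goal (0,2), distance |2-0|+|0-2| = 4
Tile 5: at (2,1), goal (1,1), distance |2-1|+|1-1| = 1
Tile 7: at (2,2), goal (2,0), distance |2-2|+|2-0| = 2
Sum: 1 + 0 + 2 + 2 + 1 + 4 + 1 + 2 = 13

Answer: 13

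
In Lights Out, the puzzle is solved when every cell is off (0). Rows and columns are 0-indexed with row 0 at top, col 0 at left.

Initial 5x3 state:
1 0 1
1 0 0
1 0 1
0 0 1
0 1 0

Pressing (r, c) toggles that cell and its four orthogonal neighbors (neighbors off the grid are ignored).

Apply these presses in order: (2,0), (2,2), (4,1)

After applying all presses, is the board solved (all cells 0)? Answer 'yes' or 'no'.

Answer: no

Derivation:
After press 1 at (2,0):
1 0 1
0 0 0
0 1 1
1 0 1
0 1 0

After press 2 at (2,2):
1 0 1
0 0 1
0 0 0
1 0 0
0 1 0

After press 3 at (4,1):
1 0 1
0 0 1
0 0 0
1 1 0
1 0 1

Lights still on: 7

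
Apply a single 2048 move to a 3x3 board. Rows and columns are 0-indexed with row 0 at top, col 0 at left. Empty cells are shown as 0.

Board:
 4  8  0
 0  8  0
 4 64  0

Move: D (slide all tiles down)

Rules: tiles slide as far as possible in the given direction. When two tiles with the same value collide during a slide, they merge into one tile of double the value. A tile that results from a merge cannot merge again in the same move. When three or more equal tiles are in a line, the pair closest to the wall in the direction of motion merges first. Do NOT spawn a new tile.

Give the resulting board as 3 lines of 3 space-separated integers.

Answer:  0  0  0
 0 16  0
 8 64  0

Derivation:
Slide down:
col 0: [4, 0, 4] -> [0, 0, 8]
col 1: [8, 8, 64] -> [0, 16, 64]
col 2: [0, 0, 0] -> [0, 0, 0]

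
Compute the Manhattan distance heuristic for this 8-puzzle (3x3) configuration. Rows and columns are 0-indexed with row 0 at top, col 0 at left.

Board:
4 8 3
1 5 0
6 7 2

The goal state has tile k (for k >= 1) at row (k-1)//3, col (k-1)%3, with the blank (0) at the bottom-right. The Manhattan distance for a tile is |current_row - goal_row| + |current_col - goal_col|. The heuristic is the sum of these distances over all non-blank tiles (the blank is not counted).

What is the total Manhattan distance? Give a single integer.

Answer: 11

Derivation:
Tile 4: at (0,0), goal (1,0), distance |0-1|+|0-0| = 1
Tile 8: at (0,1), goal (2,1), distance |0-2|+|1-1| = 2
Tile 3: at (0,2), goal (0,2), distance |0-0|+|2-2| = 0
Tile 1: at (1,0), goal (0,0), distance |1-0|+|0-0| = 1
Tile 5: at (1,1), goal (1,1), distance |1-1|+|1-1| = 0
Tile 6: at (2,0), goal (1,2), distance |2-1|+|0-2| = 3
Tile 7: at (2,1), goal (2,0), distance |2-2|+|1-0| = 1
Tile 2: at (2,2), goal (0,1), distance |2-0|+|2-1| = 3
Sum: 1 + 2 + 0 + 1 + 0 + 3 + 1 + 3 = 11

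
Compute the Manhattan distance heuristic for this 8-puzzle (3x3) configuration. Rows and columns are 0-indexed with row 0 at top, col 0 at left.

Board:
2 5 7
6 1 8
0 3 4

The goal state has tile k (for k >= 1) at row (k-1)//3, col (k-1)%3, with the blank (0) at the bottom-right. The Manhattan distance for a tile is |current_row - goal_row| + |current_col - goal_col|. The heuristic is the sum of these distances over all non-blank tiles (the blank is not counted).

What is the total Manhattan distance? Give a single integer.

Tile 2: at (0,0), goal (0,1), distance |0-0|+|0-1| = 1
Tile 5: at (0,1), goal (1,1), distance |0-1|+|1-1| = 1
Tile 7: at (0,2), goal (2,0), distance |0-2|+|2-0| = 4
Tile 6: at (1,0), goal (1,2), distance |1-1|+|0-2| = 2
Tile 1: at (1,1), goal (0,0), distance |1-0|+|1-0| = 2
Tile 8: at (1,2), goal (2,1), distance |1-2|+|2-1| = 2
Tile 3: at (2,1), goal (0,2), distance |2-0|+|1-2| = 3
Tile 4: at (2,2), goal (1,0), distance |2-1|+|2-0| = 3
Sum: 1 + 1 + 4 + 2 + 2 + 2 + 3 + 3 = 18

Answer: 18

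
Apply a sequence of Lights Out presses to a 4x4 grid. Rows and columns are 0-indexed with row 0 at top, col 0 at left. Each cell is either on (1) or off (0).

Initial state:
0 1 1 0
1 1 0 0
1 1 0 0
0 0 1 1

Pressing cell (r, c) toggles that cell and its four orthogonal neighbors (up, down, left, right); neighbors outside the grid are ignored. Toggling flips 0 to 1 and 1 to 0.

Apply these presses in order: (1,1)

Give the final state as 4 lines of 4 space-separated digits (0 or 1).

After press 1 at (1,1):
0 0 1 0
0 0 1 0
1 0 0 0
0 0 1 1

Answer: 0 0 1 0
0 0 1 0
1 0 0 0
0 0 1 1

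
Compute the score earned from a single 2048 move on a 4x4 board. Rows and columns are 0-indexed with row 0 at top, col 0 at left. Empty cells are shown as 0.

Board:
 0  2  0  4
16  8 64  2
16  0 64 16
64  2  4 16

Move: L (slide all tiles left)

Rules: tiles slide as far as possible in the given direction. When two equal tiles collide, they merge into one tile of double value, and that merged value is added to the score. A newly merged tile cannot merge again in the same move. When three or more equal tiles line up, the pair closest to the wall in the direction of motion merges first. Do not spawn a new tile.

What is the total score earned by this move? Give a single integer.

Slide left:
row 0: [0, 2, 0, 4] -> [2, 4, 0, 0]  score +0 (running 0)
row 1: [16, 8, 64, 2] -> [16, 8, 64, 2]  score +0 (running 0)
row 2: [16, 0, 64, 16] -> [16, 64, 16, 0]  score +0 (running 0)
row 3: [64, 2, 4, 16] -> [64, 2, 4, 16]  score +0 (running 0)
Board after move:
 2  4  0  0
16  8 64  2
16 64 16  0
64  2  4 16

Answer: 0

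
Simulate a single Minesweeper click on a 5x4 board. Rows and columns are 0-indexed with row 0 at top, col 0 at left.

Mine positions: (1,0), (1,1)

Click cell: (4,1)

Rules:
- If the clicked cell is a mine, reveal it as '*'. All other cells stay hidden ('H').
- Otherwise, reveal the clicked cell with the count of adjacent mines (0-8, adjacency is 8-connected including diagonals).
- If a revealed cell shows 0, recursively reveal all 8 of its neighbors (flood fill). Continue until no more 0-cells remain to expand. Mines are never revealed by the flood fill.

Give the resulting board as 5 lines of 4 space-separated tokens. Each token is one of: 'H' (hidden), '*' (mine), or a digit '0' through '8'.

H H 1 0
H H 1 0
2 2 1 0
0 0 0 0
0 0 0 0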